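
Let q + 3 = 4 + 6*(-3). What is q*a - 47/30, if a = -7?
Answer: 3523/30 ≈ 117.43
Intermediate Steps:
q = -17 (q = -3 + (4 + 6*(-3)) = -3 + (4 - 18) = -3 - 14 = -17)
a = -7 (a = -1*7 = -7)
q*a - 47/30 = -17*(-7) - 47/30 = 119 - 47*1/30 = 119 - 47/30 = 3523/30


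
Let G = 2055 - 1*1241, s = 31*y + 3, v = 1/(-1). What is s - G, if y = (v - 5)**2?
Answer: 305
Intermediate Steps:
v = -1 (v = 1*(-1) = -1)
y = 36 (y = (-1 - 5)**2 = (-6)**2 = 36)
s = 1119 (s = 31*36 + 3 = 1116 + 3 = 1119)
G = 814 (G = 2055 - 1241 = 814)
s - G = 1119 - 1*814 = 1119 - 814 = 305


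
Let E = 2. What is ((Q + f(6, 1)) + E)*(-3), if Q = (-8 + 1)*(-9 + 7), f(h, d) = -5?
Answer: -33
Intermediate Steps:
Q = 14 (Q = -7*(-2) = 14)
((Q + f(6, 1)) + E)*(-3) = ((14 - 5) + 2)*(-3) = (9 + 2)*(-3) = 11*(-3) = -33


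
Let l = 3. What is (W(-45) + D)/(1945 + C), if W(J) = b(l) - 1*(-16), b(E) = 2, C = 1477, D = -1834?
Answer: -908/1711 ≈ -0.53068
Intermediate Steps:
W(J) = 18 (W(J) = 2 - 1*(-16) = 2 + 16 = 18)
(W(-45) + D)/(1945 + C) = (18 - 1834)/(1945 + 1477) = -1816/3422 = -1816*1/3422 = -908/1711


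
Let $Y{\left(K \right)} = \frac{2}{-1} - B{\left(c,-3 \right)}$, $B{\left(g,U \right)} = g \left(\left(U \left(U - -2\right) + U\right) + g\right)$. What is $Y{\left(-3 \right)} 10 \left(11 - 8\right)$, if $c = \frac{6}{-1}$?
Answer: $-1140$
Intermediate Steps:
$c = -6$ ($c = 6 \left(-1\right) = -6$)
$B{\left(g,U \right)} = g \left(U + g + U \left(2 + U\right)\right)$ ($B{\left(g,U \right)} = g \left(\left(U \left(U + 2\right) + U\right) + g\right) = g \left(\left(U \left(2 + U\right) + U\right) + g\right) = g \left(\left(U + U \left(2 + U\right)\right) + g\right) = g \left(U + g + U \left(2 + U\right)\right)$)
$Y{\left(K \right)} = -38$ ($Y{\left(K \right)} = \frac{2}{-1} - - 6 \left(-6 + \left(-3\right)^{2} + 3 \left(-3\right)\right) = 2 \left(-1\right) - - 6 \left(-6 + 9 - 9\right) = -2 - \left(-6\right) \left(-6\right) = -2 - 36 = -38$)
$Y{\left(-3 \right)} 10 \left(11 - 8\right) = \left(-38\right) 10 \left(11 - 8\right) = - 380 \left(11 - 8\right) = \left(-380\right) 3 = -1140$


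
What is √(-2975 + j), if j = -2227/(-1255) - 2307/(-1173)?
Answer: I*√715453544393715/490705 ≈ 54.509*I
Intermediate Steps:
j = 1835852/490705 (j = -2227*(-1/1255) - 2307*(-1/1173) = 2227/1255 + 769/391 = 1835852/490705 ≈ 3.7413)
√(-2975 + j) = √(-2975 + 1835852/490705) = √(-1458011523/490705) = I*√715453544393715/490705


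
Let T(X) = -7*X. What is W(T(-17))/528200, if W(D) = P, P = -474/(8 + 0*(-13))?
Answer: -237/2112800 ≈ -0.00011217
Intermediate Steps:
P = -237/4 (P = -474/(8 + 0) = -474/8 = -474*⅛ = -237/4 ≈ -59.250)
W(D) = -237/4
W(T(-17))/528200 = -237/4/528200 = -237/4*1/528200 = -237/2112800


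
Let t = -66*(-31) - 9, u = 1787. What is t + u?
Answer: 3824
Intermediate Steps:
t = 2037 (t = 2046 - 9 = 2037)
t + u = 2037 + 1787 = 3824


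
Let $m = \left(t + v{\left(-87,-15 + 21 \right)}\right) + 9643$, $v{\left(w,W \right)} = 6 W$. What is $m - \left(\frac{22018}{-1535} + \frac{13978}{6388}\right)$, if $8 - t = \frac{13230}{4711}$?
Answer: $\frac{31993851650911}{3299577670} \approx 9696.3$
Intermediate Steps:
$t = \frac{3494}{673}$ ($t = 8 - \frac{13230}{4711} = 8 - 13230 \cdot \frac{1}{4711} = 8 - \frac{1890}{673} = \frac{3494}{673} \approx 5.1917$)
$m = \frac{6517461}{673}$ ($m = \left(\frac{3494}{673} + 6 \left(-15 + 21\right)\right) + 9643 = \left(\frac{3494}{673} + 6 \cdot 6\right) + 9643 = \left(\frac{3494}{673} + 36\right) + 9643 = \frac{27722}{673} + 9643 = \frac{6517461}{673} \approx 9684.2$)
$m - \left(\frac{22018}{-1535} + \frac{13978}{6388}\right) = \frac{6517461}{673} - \left(\frac{22018}{-1535} + \frac{13978}{6388}\right) = \frac{6517461}{673} - \left(22018 \left(- \frac{1}{1535}\right) + 13978 \cdot \frac{1}{6388}\right) = \frac{6517461}{673} - \left(- \frac{22018}{1535} + \frac{6989}{3194}\right) = \frac{6517461}{673} - - \frac{59597377}{4902790} = \frac{6517461}{673} + \frac{59597377}{4902790} = \frac{31993851650911}{3299577670}$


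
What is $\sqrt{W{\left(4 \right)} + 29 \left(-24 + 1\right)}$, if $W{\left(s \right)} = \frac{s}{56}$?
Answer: $\frac{i \sqrt{130718}}{14} \approx 25.825 i$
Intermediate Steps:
$W{\left(s \right)} = \frac{s}{56}$
$\sqrt{W{\left(4 \right)} + 29 \left(-24 + 1\right)} = \sqrt{\frac{1}{56} \cdot 4 + 29 \left(-24 + 1\right)} = \sqrt{\frac{1}{14} + 29 \left(-23\right)} = \sqrt{\frac{1}{14} - 667} = \sqrt{- \frac{9337}{14}} = \frac{i \sqrt{130718}}{14}$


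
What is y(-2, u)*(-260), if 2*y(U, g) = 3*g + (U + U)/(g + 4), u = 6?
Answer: -2288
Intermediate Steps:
y(U, g) = 3*g/2 + U/(4 + g) (y(U, g) = (3*g + (U + U)/(g + 4))/2 = (3*g + (2*U)/(4 + g))/2 = (3*g + 2*U/(4 + g))/2 = 3*g/2 + U/(4 + g))
y(-2, u)*(-260) = ((-2 + 6*6 + (3/2)*6²)/(4 + 6))*(-260) = ((-2 + 36 + (3/2)*36)/10)*(-260) = ((-2 + 36 + 54)/10)*(-260) = ((⅒)*88)*(-260) = (44/5)*(-260) = -2288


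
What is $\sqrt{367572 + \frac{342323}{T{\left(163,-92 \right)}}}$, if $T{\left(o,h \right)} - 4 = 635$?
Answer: $\frac{\sqrt{16700679001}}{213} \approx 606.72$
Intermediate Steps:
$T{\left(o,h \right)} = 639$ ($T{\left(o,h \right)} = 4 + 635 = 639$)
$\sqrt{367572 + \frac{342323}{T{\left(163,-92 \right)}}} = \sqrt{367572 + \frac{342323}{639}} = \sqrt{\frac{235220831}{639}} = \frac{\sqrt{16700679001}}{213}$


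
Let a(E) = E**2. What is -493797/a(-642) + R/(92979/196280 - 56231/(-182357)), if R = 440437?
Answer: 309408415342712931449/549402682462572 ≈ 5.6317e+5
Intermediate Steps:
-493797/a(-642) + R/(92979/196280 - 56231/(-182357)) = -493797/((-642)**2) + 440437/(92979/196280 - 56231/(-182357)) = -493797/412164 + 440437/(92979*(1/196280) - 56231*(-1/182357)) = -493797*1/412164 + 440437/(92979/196280 + 8033/26051) = -164599/137388 + 440437/(3998913169/5113290280) = -164599/137388 + 440437*(5113290280/3998913169) = -164599/137388 + 2252082231052360/3998913169 = 309408415342712931449/549402682462572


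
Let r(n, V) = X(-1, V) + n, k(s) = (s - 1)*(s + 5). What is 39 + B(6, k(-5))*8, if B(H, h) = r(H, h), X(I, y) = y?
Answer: 87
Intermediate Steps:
k(s) = (-1 + s)*(5 + s)
r(n, V) = V + n
B(H, h) = H + h (B(H, h) = h + H = H + h)
39 + B(6, k(-5))*8 = 39 + (6 + (-5 + (-5)**2 + 4*(-5)))*8 = 39 + (6 + (-5 + 25 - 20))*8 = 39 + (6 + 0)*8 = 39 + 6*8 = 39 + 48 = 87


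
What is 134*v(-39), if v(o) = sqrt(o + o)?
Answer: 134*I*sqrt(78) ≈ 1183.5*I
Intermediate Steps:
v(o) = sqrt(2)*sqrt(o) (v(o) = sqrt(2*o) = sqrt(2)*sqrt(o))
134*v(-39) = 134*(sqrt(2)*sqrt(-39)) = 134*(sqrt(2)*(I*sqrt(39))) = 134*(I*sqrt(78)) = 134*I*sqrt(78)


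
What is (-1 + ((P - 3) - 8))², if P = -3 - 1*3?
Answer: 324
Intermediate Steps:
P = -6 (P = -3 - 3 = -6)
(-1 + ((P - 3) - 8))² = (-1 + ((-6 - 3) - 8))² = (-1 + (-9 - 8))² = (-1 - 17)² = (-18)² = 324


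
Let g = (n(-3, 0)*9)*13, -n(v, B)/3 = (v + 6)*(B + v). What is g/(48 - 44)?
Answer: 3159/4 ≈ 789.75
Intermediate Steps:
n(v, B) = -3*(6 + v)*(B + v) (n(v, B) = -3*(v + 6)*(B + v) = -3*(6 + v)*(B + v))
g = 3159 (g = ((-18*0 - 18*(-3) - 3*(-3)² - 3*0*(-3))*9)*13 = ((0 + 54 - 3*9 + 0)*9)*13 = ((0 + 54 - 27 + 0)*9)*13 = (27*9)*13 = 243*13 = 3159)
g/(48 - 44) = 3159/(48 - 44) = 3159/4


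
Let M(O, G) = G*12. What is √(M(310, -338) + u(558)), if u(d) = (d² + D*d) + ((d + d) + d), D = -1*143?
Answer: 2*√57297 ≈ 478.74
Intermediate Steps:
M(O, G) = 12*G
D = -143
u(d) = d² - 140*d (u(d) = (d² - 143*d) + ((d + d) + d) = (d² - 143*d) + (2*d + d) = (d² - 143*d) + 3*d = d² - 140*d)
√(M(310, -338) + u(558)) = √(12*(-338) + 558*(-140 + 558)) = √(-4056 + 558*418) = √(-4056 + 233244) = √229188 = 2*√57297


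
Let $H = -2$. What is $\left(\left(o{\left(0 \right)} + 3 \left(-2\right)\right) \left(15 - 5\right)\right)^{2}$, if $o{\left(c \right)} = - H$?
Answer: $1600$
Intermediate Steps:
$o{\left(c \right)} = 2$ ($o{\left(c \right)} = \left(-1\right) \left(-2\right) = 2$)
$\left(\left(o{\left(0 \right)} + 3 \left(-2\right)\right) \left(15 - 5\right)\right)^{2} = \left(\left(2 + 3 \left(-2\right)\right) \left(15 - 5\right)\right)^{2} = \left(\left(2 - 6\right) 10\right)^{2} = \left(\left(-4\right) 10\right)^{2} = \left(-40\right)^{2} = 1600$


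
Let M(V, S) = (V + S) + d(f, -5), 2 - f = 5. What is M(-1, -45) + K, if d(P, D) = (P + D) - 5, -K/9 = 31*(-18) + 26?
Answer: 4729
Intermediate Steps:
f = -3 (f = 2 - 1*5 = 2 - 5 = -3)
K = 4788 (K = -9*(31*(-18) + 26) = -9*(-558 + 26) = -9*(-532) = 4788)
d(P, D) = -5 + D + P (d(P, D) = (D + P) - 5 = -5 + D + P)
M(V, S) = -13 + S + V (M(V, S) = (V + S) + (-5 - 5 - 3) = (S + V) - 13 = -13 + S + V)
M(-1, -45) + K = (-13 - 45 - 1) + 4788 = -59 + 4788 = 4729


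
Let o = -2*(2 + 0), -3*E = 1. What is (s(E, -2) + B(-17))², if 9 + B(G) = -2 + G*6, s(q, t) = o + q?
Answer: 123904/9 ≈ 13767.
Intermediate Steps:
E = -⅓ (E = -⅓*1 = -⅓ ≈ -0.33333)
o = -4 (o = -2*2 = -4)
s(q, t) = -4 + q
B(G) = -11 + 6*G (B(G) = -9 + (-2 + G*6) = -9 + (-2 + 6*G) = -11 + 6*G)
(s(E, -2) + B(-17))² = ((-4 - ⅓) + (-11 + 6*(-17)))² = (-13/3 + (-11 - 102))² = (-13/3 - 113)² = (-352/3)² = 123904/9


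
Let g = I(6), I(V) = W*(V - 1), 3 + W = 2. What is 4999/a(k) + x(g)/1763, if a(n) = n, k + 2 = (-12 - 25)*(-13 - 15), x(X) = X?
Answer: 8808067/1822942 ≈ 4.8318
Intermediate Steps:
W = -1 (W = -3 + 2 = -1)
I(V) = 1 - V (I(V) = -(V - 1) = -(-1 + V) = 1 - V)
g = -5 (g = 1 - 1*6 = 1 - 6 = -5)
k = 1034 (k = -2 + (-12 - 25)*(-13 - 15) = -2 - 37*(-28) = -2 + 1036 = 1034)
4999/a(k) + x(g)/1763 = 4999/1034 - 5/1763 = 8808067/1822942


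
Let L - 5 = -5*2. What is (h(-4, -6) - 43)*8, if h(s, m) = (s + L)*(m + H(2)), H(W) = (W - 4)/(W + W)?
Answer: 124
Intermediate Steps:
H(W) = (-4 + W)/(2*W) (H(W) = (-4 + W)/((2*W)) = (-4 + W)*(1/(2*W)) = (-4 + W)/(2*W))
L = -5 (L = 5 - 5*2 = 5 - 10 = -5)
h(s, m) = (-5 + s)*(-½ + m) (h(s, m) = (s - 5)*(m + (½)*(-4 + 2)/2) = (-5 + s)*(m + (½)*(½)*(-2)) = (-5 + s)*(m - ½) = (-5 + s)*(-½ + m))
(h(-4, -6) - 43)*8 = ((5/2 - 5*(-6) - ½*(-4) - 6*(-4)) - 43)*8 = ((5/2 + 30 + 2 + 24) - 43)*8 = (117/2 - 43)*8 = (31/2)*8 = 124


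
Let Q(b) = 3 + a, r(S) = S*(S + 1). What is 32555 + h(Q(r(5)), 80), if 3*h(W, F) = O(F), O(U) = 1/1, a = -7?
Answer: 97666/3 ≈ 32555.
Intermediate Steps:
O(U) = 1
r(S) = S*(1 + S)
Q(b) = -4 (Q(b) = 3 - 7 = -4)
h(W, F) = ⅓ (h(W, F) = (⅓)*1 = ⅓)
32555 + h(Q(r(5)), 80) = 32555 + ⅓ = 97666/3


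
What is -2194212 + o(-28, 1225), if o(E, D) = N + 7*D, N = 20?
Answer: -2185617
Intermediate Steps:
o(E, D) = 20 + 7*D
-2194212 + o(-28, 1225) = -2194212 + (20 + 7*1225) = -2194212 + (20 + 8575) = -2194212 + 8595 = -2185617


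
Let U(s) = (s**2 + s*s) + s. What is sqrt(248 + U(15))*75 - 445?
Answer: -445 + 75*sqrt(713) ≈ 1557.7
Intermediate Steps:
U(s) = s + 2*s**2 (U(s) = (s**2 + s**2) + s = 2*s**2 + s = s + 2*s**2)
sqrt(248 + U(15))*75 - 445 = sqrt(248 + 15*(1 + 2*15))*75 - 445 = sqrt(248 + 15*(1 + 30))*75 - 445 = sqrt(248 + 15*31)*75 - 445 = sqrt(248 + 465)*75 - 445 = sqrt(713)*75 - 445 = 75*sqrt(713) - 445 = -445 + 75*sqrt(713)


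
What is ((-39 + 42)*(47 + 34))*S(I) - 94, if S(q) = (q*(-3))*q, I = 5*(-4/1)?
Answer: -291694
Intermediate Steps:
I = -20 (I = 5*(-4*1) = 5*(-4) = -20)
S(q) = -3*q² (S(q) = (-3*q)*q = -3*q²)
((-39 + 42)*(47 + 34))*S(I) - 94 = ((-39 + 42)*(47 + 34))*(-3*(-20)²) - 94 = (3*81)*(-3*400) - 94 = 243*(-1200) - 94 = -291600 - 94 = -291694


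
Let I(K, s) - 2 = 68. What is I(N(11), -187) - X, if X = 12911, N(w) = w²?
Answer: -12841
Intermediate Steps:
I(K, s) = 70 (I(K, s) = 2 + 68 = 70)
I(N(11), -187) - X = 70 - 1*12911 = 70 - 12911 = -12841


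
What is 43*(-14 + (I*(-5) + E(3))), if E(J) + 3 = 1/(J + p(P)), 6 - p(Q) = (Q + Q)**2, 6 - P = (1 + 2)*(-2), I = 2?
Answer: -658330/567 ≈ -1161.1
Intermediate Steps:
P = 12 (P = 6 - (1 + 2)*(-2) = 6 - 3*(-2) = 6 - 1*(-6) = 6 + 6 = 12)
p(Q) = 6 - 4*Q**2 (p(Q) = 6 - (Q + Q)**2 = 6 - (2*Q)**2 = 6 - 4*Q**2)
E(J) = -3 + 1/(-570 + J) (E(J) = -3 + 1/(J + (6 - 4*12**2)) = -3 + 1/(J + (6 - 4*144)) = -3 + 1/(J + (6 - 576)) = -3 + 1/(J - 570) = -3 + 1/(-570 + J))
43*(-14 + (I*(-5) + E(3))) = 43*(-14 + (2*(-5) + (1711 - 3*3)/(-570 + 3))) = 43*(-14 + (-10 + (1711 - 9)/(-567))) = 43*(-14 + (-10 - 1/567*1702)) = 43*(-14 + (-10 - 1702/567)) = 43*(-14 - 7372/567) = 43*(-15310/567) = -658330/567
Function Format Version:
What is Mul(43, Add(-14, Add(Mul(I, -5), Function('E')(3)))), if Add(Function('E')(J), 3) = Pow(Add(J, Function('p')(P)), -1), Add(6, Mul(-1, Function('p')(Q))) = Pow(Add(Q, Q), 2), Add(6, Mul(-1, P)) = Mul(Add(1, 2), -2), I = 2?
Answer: Rational(-658330, 567) ≈ -1161.1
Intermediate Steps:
P = 12 (P = Add(6, Mul(-1, Mul(Add(1, 2), -2))) = Add(6, Mul(-1, Mul(3, -2))) = Add(6, Mul(-1, -6)) = Add(6, 6) = 12)
Function('p')(Q) = Add(6, Mul(-4, Pow(Q, 2))) (Function('p')(Q) = Add(6, Mul(-1, Pow(Add(Q, Q), 2))) = Add(6, Mul(-1, Pow(Mul(2, Q), 2))) = Add(6, Mul(-1, Mul(4, Pow(Q, 2)))) = Add(6, Mul(-4, Pow(Q, 2))))
Function('E')(J) = Add(-3, Pow(Add(-570, J), -1)) (Function('E')(J) = Add(-3, Pow(Add(J, Add(6, Mul(-4, Pow(12, 2)))), -1)) = Add(-3, Pow(Add(J, Add(6, Mul(-4, 144))), -1)) = Add(-3, Pow(Add(J, Add(6, -576)), -1)) = Add(-3, Pow(Add(J, -570), -1)) = Add(-3, Pow(Add(-570, J), -1)))
Mul(43, Add(-14, Add(Mul(I, -5), Function('E')(3)))) = Mul(43, Add(-14, Add(Mul(2, -5), Mul(Pow(Add(-570, 3), -1), Add(1711, Mul(-3, 3)))))) = Mul(43, Add(-14, Add(-10, Mul(Pow(-567, -1), Add(1711, -9))))) = Mul(43, Add(-14, Add(-10, Mul(Rational(-1, 567), 1702)))) = Mul(43, Add(-14, Add(-10, Rational(-1702, 567)))) = Mul(43, Add(-14, Rational(-7372, 567))) = Mul(43, Rational(-15310, 567)) = Rational(-658330, 567)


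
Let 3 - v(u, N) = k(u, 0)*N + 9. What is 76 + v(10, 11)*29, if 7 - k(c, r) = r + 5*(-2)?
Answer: -5521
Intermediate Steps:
k(c, r) = 17 - r (k(c, r) = 7 - (r + 5*(-2)) = 7 - (r - 10) = 7 - (-10 + r) = 7 + (10 - r) = 17 - r)
v(u, N) = -6 - 17*N (v(u, N) = 3 - ((17 - 1*0)*N + 9) = 3 - ((17 + 0)*N + 9) = 3 - (17*N + 9) = 3 - (9 + 17*N) = 3 + (-9 - 17*N) = -6 - 17*N)
76 + v(10, 11)*29 = 76 + (-6 - 17*11)*29 = 76 + (-6 - 187)*29 = 76 - 193*29 = 76 - 5597 = -5521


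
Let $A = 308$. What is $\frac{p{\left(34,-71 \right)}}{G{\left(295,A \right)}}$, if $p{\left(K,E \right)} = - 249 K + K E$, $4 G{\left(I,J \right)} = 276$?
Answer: $- \frac{10880}{69} \approx -157.68$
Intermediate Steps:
$G{\left(I,J \right)} = 69$ ($G{\left(I,J \right)} = \frac{1}{4} \cdot 276 = 69$)
$p{\left(K,E \right)} = - 249 K + E K$
$\frac{p{\left(34,-71 \right)}}{G{\left(295,A \right)}} = \frac{34 \left(-249 - 71\right)}{69} = 34 \left(-320\right) \frac{1}{69} = \left(-10880\right) \frac{1}{69} = - \frac{10880}{69}$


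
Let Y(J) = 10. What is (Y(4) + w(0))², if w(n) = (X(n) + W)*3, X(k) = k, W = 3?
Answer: 361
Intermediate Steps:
w(n) = 9 + 3*n (w(n) = (n + 3)*3 = (3 + n)*3 = 9 + 3*n)
(Y(4) + w(0))² = (10 + (9 + 3*0))² = (10 + (9 + 0))² = (10 + 9)² = 19² = 361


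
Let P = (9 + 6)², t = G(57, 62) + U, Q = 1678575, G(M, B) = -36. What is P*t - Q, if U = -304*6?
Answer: -2097075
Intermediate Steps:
U = -1824
t = -1860 (t = -36 - 1824 = -1860)
P = 225 (P = 15² = 225)
P*t - Q = 225*(-1860) - 1*1678575 = -418500 - 1678575 = -2097075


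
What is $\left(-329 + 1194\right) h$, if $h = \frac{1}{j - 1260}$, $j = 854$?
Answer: $- \frac{865}{406} \approx -2.1305$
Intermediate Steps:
$h = - \frac{1}{406}$ ($h = \frac{1}{854 - 1260} = \frac{1}{-406} = - \frac{1}{406} \approx -0.0024631$)
$\left(-329 + 1194\right) h = \left(-329 + 1194\right) \left(- \frac{1}{406}\right) = 865 \left(- \frac{1}{406}\right) = - \frac{865}{406}$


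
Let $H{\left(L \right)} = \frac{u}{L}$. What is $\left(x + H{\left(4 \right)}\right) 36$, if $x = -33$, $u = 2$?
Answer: $-1170$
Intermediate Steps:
$H{\left(L \right)} = \frac{2}{L}$
$\left(x + H{\left(4 \right)}\right) 36 = \left(-33 + \frac{2}{4}\right) 36 = \left(-33 + 2 \cdot \frac{1}{4}\right) 36 = \left(-33 + \frac{1}{2}\right) 36 = \left(- \frac{65}{2}\right) 36 = -1170$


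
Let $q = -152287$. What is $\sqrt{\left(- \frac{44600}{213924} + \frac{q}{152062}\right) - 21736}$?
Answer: $\frac{i \sqrt{1437620427941176026833658}}{8132427822} \approx 147.44 i$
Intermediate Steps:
$\sqrt{\left(- \frac{44600}{213924} + \frac{q}{152062}\right) - 21736} = \sqrt{\left(- \frac{44600}{213924} - \frac{152287}{152062}\right) - 21736} = \sqrt{\left(\left(-44600\right) \frac{1}{213924} - \frac{152287}{152062}\right) - 21736} = \sqrt{\left(- \frac{11150}{53481} - \frac{152287}{152062}\right) - 21736} = \sqrt{- \frac{9839952347}{8132427822} - 21736} = \sqrt{- \frac{176776291091339}{8132427822}} = \frac{i \sqrt{1437620427941176026833658}}{8132427822}$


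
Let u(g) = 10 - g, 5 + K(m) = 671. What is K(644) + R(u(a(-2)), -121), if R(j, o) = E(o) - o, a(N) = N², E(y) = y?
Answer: 666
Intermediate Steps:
K(m) = 666 (K(m) = -5 + 671 = 666)
R(j, o) = 0 (R(j, o) = o - o = 0)
K(644) + R(u(a(-2)), -121) = 666 + 0 = 666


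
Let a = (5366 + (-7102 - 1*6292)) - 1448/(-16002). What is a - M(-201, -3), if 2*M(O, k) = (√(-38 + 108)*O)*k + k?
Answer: -128438605/16002 - 603*√70/2 ≈ -10549.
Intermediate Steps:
M(O, k) = k/2 + O*k*√70/2 (M(O, k) = ((√(-38 + 108)*O)*k + k)/2 = ((√70*O)*k + k)/2 = ((O*√70)*k + k)/2 = (O*k*√70 + k)/2 = (k + O*k*√70)/2 = k/2 + O*k*√70/2)
a = -64231304/8001 (a = (5366 + (-7102 - 6292)) - 1448*(-1/16002) = (5366 - 13394) + 724/8001 = -8028 + 724/8001 = -64231304/8001 ≈ -8027.9)
a - M(-201, -3) = -64231304/8001 - (-3)*(1 - 201*√70)/2 = -64231304/8001 - (-3/2 + 603*√70/2) = -64231304/8001 + (3/2 - 603*√70/2) = -128438605/16002 - 603*√70/2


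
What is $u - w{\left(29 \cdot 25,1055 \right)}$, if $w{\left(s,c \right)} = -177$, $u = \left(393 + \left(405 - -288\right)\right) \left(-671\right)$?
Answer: $-728529$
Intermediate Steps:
$u = -728706$ ($u = \left(393 + \left(405 + 288\right)\right) \left(-671\right) = \left(393 + 693\right) \left(-671\right) = 1086 \left(-671\right) = -728706$)
$u - w{\left(29 \cdot 25,1055 \right)} = -728706 - -177 = -728706 + 177 = -728529$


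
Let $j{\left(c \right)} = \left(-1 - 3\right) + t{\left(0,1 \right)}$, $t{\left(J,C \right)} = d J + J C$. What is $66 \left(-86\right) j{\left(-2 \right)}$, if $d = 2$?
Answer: $22704$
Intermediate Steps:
$t{\left(J,C \right)} = 2 J + C J$ ($t{\left(J,C \right)} = 2 J + J C = 2 J + C J$)
$j{\left(c \right)} = -4$ ($j{\left(c \right)} = \left(-1 - 3\right) + 0 \left(2 + 1\right) = -4 + 0 \cdot 3 = -4 + 0 = -4$)
$66 \left(-86\right) j{\left(-2 \right)} = 66 \left(-86\right) \left(-4\right) = \left(-5676\right) \left(-4\right) = 22704$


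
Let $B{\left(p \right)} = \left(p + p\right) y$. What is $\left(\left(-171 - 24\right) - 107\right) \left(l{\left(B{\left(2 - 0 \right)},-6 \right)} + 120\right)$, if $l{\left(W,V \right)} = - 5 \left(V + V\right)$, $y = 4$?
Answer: $-54360$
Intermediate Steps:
$B{\left(p \right)} = 8 p$ ($B{\left(p \right)} = \left(p + p\right) 4 = 2 p 4 = 8 p$)
$l{\left(W,V \right)} = - 10 V$ ($l{\left(W,V \right)} = - 5 \cdot 2 V = - 10 V$)
$\left(\left(-171 - 24\right) - 107\right) \left(l{\left(B{\left(2 - 0 \right)},-6 \right)} + 120\right) = \left(\left(-171 - 24\right) - 107\right) \left(\left(-10\right) \left(-6\right) + 120\right) = \left(\left(-171 - 24\right) - 107\right) \left(60 + 120\right) = \left(-195 - 107\right) 180 = \left(-302\right) 180 = -54360$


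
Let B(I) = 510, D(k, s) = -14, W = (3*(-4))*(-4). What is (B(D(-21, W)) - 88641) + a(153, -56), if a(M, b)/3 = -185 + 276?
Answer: -87858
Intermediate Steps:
W = 48 (W = -12*(-4) = 48)
a(M, b) = 273 (a(M, b) = 3*(-185 + 276) = 3*91 = 273)
(B(D(-21, W)) - 88641) + a(153, -56) = (510 - 88641) + 273 = -88131 + 273 = -87858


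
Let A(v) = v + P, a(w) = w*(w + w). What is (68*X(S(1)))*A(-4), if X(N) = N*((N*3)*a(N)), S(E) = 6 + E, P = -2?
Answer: -5877648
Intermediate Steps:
a(w) = 2*w² (a(w) = w*(2*w) = 2*w²)
A(v) = -2 + v (A(v) = v - 2 = -2 + v)
X(N) = 6*N⁴ (X(N) = N*((N*3)*(2*N²)) = N*((3*N)*(2*N²)) = N*(6*N³) = 6*N⁴)
(68*X(S(1)))*A(-4) = (68*(6*(6 + 1)⁴))*(-2 - 4) = (68*(6*7⁴))*(-6) = (68*(6*2401))*(-6) = (68*14406)*(-6) = 979608*(-6) = -5877648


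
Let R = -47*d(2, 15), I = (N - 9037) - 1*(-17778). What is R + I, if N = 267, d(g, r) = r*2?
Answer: 7598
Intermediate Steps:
d(g, r) = 2*r
I = 9008 (I = (267 - 9037) - 1*(-17778) = -8770 + 17778 = 9008)
R = -1410 (R = -94*15 = -47*30 = -1410)
R + I = -1410 + 9008 = 7598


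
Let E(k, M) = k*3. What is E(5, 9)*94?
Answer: 1410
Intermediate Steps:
E(k, M) = 3*k
E(5, 9)*94 = (3*5)*94 = 15*94 = 1410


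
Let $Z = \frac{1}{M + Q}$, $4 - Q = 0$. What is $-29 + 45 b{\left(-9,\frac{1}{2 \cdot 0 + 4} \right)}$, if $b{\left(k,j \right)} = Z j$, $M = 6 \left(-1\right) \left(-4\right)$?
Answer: $- \frac{3203}{112} \approx -28.598$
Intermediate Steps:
$Q = 4$ ($Q = 4 - 0 = 4 + 0 = 4$)
$M = 24$ ($M = \left(-6\right) \left(-4\right) = 24$)
$Z = \frac{1}{28}$ ($Z = \frac{1}{24 + 4} = \frac{1}{28} \approx 0.035714$)
$b{\left(k,j \right)} = \frac{j}{28}$
$-29 + 45 b{\left(-9,\frac{1}{2 \cdot 0 + 4} \right)} = -29 + 45 \frac{1}{28 \left(2 \cdot 0 + 4\right)} = -29 + 45 \frac{1}{28 \left(0 + 4\right)} = -29 + 45 \frac{1}{28 \cdot 4} = -29 + 45 \cdot \frac{1}{28} \cdot \frac{1}{4} = -29 + 45 \cdot \frac{1}{112} = -29 + \frac{45}{112} = - \frac{3203}{112}$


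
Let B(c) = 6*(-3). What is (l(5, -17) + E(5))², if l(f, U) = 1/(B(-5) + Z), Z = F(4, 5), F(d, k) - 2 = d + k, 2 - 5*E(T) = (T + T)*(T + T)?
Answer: 477481/1225 ≈ 389.78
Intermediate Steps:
E(T) = ⅖ - 4*T²/5 (E(T) = ⅖ - (T + T)*(T + T)/5 = ⅖ - 2*T*2*T/5 = ⅖ - 4*T²/5)
F(d, k) = 2 + d + k (F(d, k) = 2 + (d + k) = 2 + d + k)
Z = 11 (Z = 2 + 4 + 5 = 11)
B(c) = -18
l(f, U) = -⅐ (l(f, U) = 1/(-18 + 11) = 1/(-7) = -⅐)
(l(5, -17) + E(5))² = (-⅐ + (⅖ - ⅘*5²))² = (-⅐ + (⅖ - ⅘*25))² = (-⅐ + (⅖ - 20))² = (-⅐ - 98/5)² = (-691/35)² = 477481/1225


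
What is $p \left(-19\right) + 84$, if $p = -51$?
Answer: $1053$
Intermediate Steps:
$p \left(-19\right) + 84 = \left(-51\right) \left(-19\right) + 84 = 969 + 84 = 1053$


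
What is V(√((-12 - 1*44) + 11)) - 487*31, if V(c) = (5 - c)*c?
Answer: -15052 + 15*I*√5 ≈ -15052.0 + 33.541*I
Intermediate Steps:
V(c) = c*(5 - c)
V(√((-12 - 1*44) + 11)) - 487*31 = √((-12 - 1*44) + 11)*(5 - √((-12 - 1*44) + 11)) - 487*31 = √((-12 - 44) + 11)*(5 - √((-12 - 44) + 11)) - 1*15097 = √(-56 + 11)*(5 - √(-56 + 11)) - 15097 = √(-45)*(5 - √(-45)) - 15097 = (3*I*√5)*(5 - 3*I*√5) - 15097 = 3*I*√5*(5 - 3*I*√5) - 15097 = -15097 + 3*I*√5*(5 - 3*I*√5)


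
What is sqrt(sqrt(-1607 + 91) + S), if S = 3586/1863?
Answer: sqrt(82478 + 85698*I*sqrt(379))/207 ≈ 4.5226 + 4.3046*I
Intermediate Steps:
S = 3586/1863 (S = 3586*(1/1863) = 3586/1863 ≈ 1.9249)
sqrt(sqrt(-1607 + 91) + S) = sqrt(sqrt(-1607 + 91) + 3586/1863) = sqrt(sqrt(-1516) + 3586/1863) = sqrt(2*I*sqrt(379) + 3586/1863) = sqrt(3586/1863 + 2*I*sqrt(379))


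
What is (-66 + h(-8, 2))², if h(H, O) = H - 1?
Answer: 5625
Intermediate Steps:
h(H, O) = -1 + H
(-66 + h(-8, 2))² = (-66 + (-1 - 8))² = (-66 - 9)² = (-75)² = 5625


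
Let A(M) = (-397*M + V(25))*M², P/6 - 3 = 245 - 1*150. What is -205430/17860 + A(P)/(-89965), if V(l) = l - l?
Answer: 7586557788991/8456710 ≈ 8.9711e+5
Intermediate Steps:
V(l) = 0
P = 588 (P = 18 + 6*(245 - 1*150) = 18 + 6*(245 - 150) = 18 + 6*95 = 18 + 570 = 588)
A(M) = -397*M³ (A(M) = (-397*M + 0)*M² = (-397*M)*M² = -397*M³)
-205430/17860 + A(P)/(-89965) = -205430/17860 - 397*588³/(-89965) = -205430*1/17860 - 397*203297472*(-1/89965) = -20543/1786 - 80709096384*(-1/89965) = -20543/1786 + 80709096384/89965 = 7586557788991/8456710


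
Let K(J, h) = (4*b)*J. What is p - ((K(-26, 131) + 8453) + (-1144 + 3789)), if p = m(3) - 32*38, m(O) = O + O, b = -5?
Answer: -12828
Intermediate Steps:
K(J, h) = -20*J (K(J, h) = (4*(-5))*J = -20*J)
m(O) = 2*O
p = -1210 (p = 2*3 - 32*38 = 6 - 1216 = -1210)
p - ((K(-26, 131) + 8453) + (-1144 + 3789)) = -1210 - ((-20*(-26) + 8453) + (-1144 + 3789)) = -1210 - ((520 + 8453) + 2645) = -1210 - (8973 + 2645) = -1210 - 1*11618 = -1210 - 11618 = -12828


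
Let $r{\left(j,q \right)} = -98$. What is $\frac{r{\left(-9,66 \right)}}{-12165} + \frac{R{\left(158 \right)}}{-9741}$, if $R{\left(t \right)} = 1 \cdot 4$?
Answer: $\frac{100662}{13166585} \approx 0.0076453$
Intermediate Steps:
$R{\left(t \right)} = 4$
$\frac{r{\left(-9,66 \right)}}{-12165} + \frac{R{\left(158 \right)}}{-9741} = - \frac{98}{-12165} + \frac{4}{-9741} = \left(-98\right) \left(- \frac{1}{12165}\right) + 4 \left(- \frac{1}{9741}\right) = \frac{98}{12165} - \frac{4}{9741} = \frac{100662}{13166585}$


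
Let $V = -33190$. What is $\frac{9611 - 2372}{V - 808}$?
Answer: $- \frac{7239}{33998} \approx -0.21292$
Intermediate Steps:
$\frac{9611 - 2372}{V - 808} = \frac{9611 - 2372}{-33190 - 808} = \frac{7239}{-33998} = 7239 \left(- \frac{1}{33998}\right) = - \frac{7239}{33998}$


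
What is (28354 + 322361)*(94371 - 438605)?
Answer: -120728027310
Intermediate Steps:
(28354 + 322361)*(94371 - 438605) = 350715*(-344234) = -120728027310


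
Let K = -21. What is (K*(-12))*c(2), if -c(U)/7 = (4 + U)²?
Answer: -63504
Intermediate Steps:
c(U) = -7*(4 + U)²
(K*(-12))*c(2) = (-21*(-12))*(-7*(4 + 2)²) = 252*(-7*6²) = 252*(-7*36) = 252*(-252) = -63504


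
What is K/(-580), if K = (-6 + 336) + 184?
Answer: -257/290 ≈ -0.88621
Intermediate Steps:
K = 514 (K = 330 + 184 = 514)
K/(-580) = 514/(-580) = 514*(-1/580) = -257/290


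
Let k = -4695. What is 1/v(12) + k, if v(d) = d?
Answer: -56339/12 ≈ -4694.9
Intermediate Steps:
1/v(12) + k = 1/12 - 4695 = -56339/12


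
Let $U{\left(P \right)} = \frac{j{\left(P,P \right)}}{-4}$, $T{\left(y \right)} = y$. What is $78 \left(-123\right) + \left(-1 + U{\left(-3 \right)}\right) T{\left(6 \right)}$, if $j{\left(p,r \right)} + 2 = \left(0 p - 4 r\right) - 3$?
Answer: $- \frac{19221}{2} \approx -9610.5$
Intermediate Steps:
$j{\left(p,r \right)} = -5 - 4 r$ ($j{\left(p,r \right)} = -2 + \left(\left(0 p - 4 r\right) - 3\right) = -2 + \left(\left(0 - 4 r\right) - 3\right) = -2 - \left(3 + 4 r\right) = -5 - 4 r$)
$U{\left(P \right)} = \frac{5}{4} + P$ ($U{\left(P \right)} = \frac{-5 - 4 P}{-4} = \left(-5 - 4 P\right) \left(- \frac{1}{4}\right) = \frac{5}{4} + P$)
$78 \left(-123\right) + \left(-1 + U{\left(-3 \right)}\right) T{\left(6 \right)} = 78 \left(-123\right) + \left(-1 + \left(\frac{5}{4} - 3\right)\right) 6 = -9594 + \left(-1 - \frac{7}{4}\right) 6 = -9594 - \frac{33}{2} = - \frac{19221}{2}$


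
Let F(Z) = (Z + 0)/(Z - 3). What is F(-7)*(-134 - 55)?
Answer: -1323/10 ≈ -132.30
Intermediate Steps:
F(Z) = Z/(-3 + Z)
F(-7)*(-134 - 55) = (-7/(-3 - 7))*(-134 - 55) = -7/(-10)*(-189) = -7*(-⅒)*(-189) = (7/10)*(-189) = -1323/10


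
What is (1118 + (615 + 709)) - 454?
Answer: 1988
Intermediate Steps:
(1118 + (615 + 709)) - 454 = (1118 + 1324) - 454 = 2442 - 454 = 1988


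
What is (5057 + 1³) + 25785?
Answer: 30843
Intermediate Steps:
(5057 + 1³) + 25785 = (5057 + 1) + 25785 = 5058 + 25785 = 30843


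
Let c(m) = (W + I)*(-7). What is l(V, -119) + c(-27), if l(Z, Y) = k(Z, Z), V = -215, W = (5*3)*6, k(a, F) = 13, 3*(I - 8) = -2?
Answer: -2005/3 ≈ -668.33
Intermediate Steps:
I = 22/3 (I = 8 + (⅓)*(-2) = 8 - ⅔ = 22/3 ≈ 7.3333)
W = 90 (W = 15*6 = 90)
l(Z, Y) = 13
c(m) = -2044/3 (c(m) = (90 + 22/3)*(-7) = (292/3)*(-7) = -2044/3)
l(V, -119) + c(-27) = 13 - 2044/3 = -2005/3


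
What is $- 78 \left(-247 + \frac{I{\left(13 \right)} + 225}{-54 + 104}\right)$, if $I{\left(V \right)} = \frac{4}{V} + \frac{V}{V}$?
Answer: $\frac{472824}{25} \approx 18913.0$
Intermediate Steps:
$I{\left(V \right)} = 1 + \frac{4}{V}$ ($I{\left(V \right)} = \frac{4}{V} + 1 = 1 + \frac{4}{V}$)
$- 78 \left(-247 + \frac{I{\left(13 \right)} + 225}{-54 + 104}\right) = - 78 \left(-247 + \frac{\frac{4 + 13}{13} + 225}{-54 + 104}\right) = - 78 \left(-247 + \frac{\frac{1}{13} \cdot 17 + 225}{50}\right) = - 78 \left(-247 + \left(\frac{17}{13} + 225\right) \frac{1}{50}\right) = - 78 \left(-247 + \frac{2942}{13} \cdot \frac{1}{50}\right) = - 78 \left(-247 + \frac{1471}{325}\right) = \left(-78\right) \left(- \frac{78804}{325}\right) = \frac{472824}{25}$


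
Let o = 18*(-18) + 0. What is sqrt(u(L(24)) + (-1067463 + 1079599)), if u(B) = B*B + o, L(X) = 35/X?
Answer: sqrt(6804937)/24 ≈ 108.69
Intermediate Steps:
o = -324 (o = -324 + 0 = -324)
u(B) = -324 + B**2 (u(B) = B*B - 324 = B**2 - 324 = -324 + B**2)
sqrt(u(L(24)) + (-1067463 + 1079599)) = sqrt((-324 + (35/24)**2) + (-1067463 + 1079599)) = sqrt((-324 + (35*(1/24))**2) + 12136) = sqrt((-324 + (35/24)**2) + 12136) = sqrt((-324 + 1225/576) + 12136) = sqrt(-185399/576 + 12136) = sqrt(6804937/576) = sqrt(6804937)/24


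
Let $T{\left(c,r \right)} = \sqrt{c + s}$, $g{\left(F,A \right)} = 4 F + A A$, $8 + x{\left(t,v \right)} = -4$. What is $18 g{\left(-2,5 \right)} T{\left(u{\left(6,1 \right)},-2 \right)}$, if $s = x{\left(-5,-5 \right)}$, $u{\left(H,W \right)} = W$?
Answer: $306 i \sqrt{11} \approx 1014.9 i$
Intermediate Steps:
$x{\left(t,v \right)} = -12$ ($x{\left(t,v \right)} = -8 - 4 = -12$)
$s = -12$
$g{\left(F,A \right)} = A^{2} + 4 F$ ($g{\left(F,A \right)} = 4 F + A^{2} = A^{2} + 4 F$)
$T{\left(c,r \right)} = \sqrt{-12 + c}$ ($T{\left(c,r \right)} = \sqrt{c - 12} = \sqrt{-12 + c}$)
$18 g{\left(-2,5 \right)} T{\left(u{\left(6,1 \right)},-2 \right)} = 18 \left(5^{2} + 4 \left(-2\right)\right) \sqrt{-12 + 1} = 18 \left(25 - 8\right) \sqrt{-11} = 18 \cdot 17 i \sqrt{11} = 306 i \sqrt{11}$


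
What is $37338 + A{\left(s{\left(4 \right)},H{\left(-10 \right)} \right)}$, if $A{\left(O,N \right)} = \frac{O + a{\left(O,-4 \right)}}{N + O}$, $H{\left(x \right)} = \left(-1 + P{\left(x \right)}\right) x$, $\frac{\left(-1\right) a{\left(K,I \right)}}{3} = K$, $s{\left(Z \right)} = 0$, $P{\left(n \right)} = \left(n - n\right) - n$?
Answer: $37338$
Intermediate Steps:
$P{\left(n \right)} = - n$ ($P{\left(n \right)} = 0 - n = - n$)
$a{\left(K,I \right)} = - 3 K$
$H{\left(x \right)} = x \left(-1 - x\right)$ ($H{\left(x \right)} = \left(-1 - x\right) x = x \left(-1 - x\right)$)
$A{\left(O,N \right)} = - \frac{2 O}{N + O}$ ($A{\left(O,N \right)} = \frac{O - 3 O}{N + O} = \frac{\left(-2\right) O}{N + O} = - \frac{2 O}{N + O}$)
$37338 + A{\left(s{\left(4 \right)},H{\left(-10 \right)} \right)} = 37338 - \frac{0}{\left(-1\right) \left(-10\right) \left(1 - 10\right) + 0} = 37338 - \frac{0}{\left(-1\right) \left(-10\right) \left(-9\right) + 0} = 37338 - \frac{0}{-90 + 0} = 37338 - \frac{0}{-90} = 37338 - 0 \left(- \frac{1}{90}\right) = 37338 + 0 = 37338$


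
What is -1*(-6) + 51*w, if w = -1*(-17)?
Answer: 873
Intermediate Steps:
w = 17
-1*(-6) + 51*w = -1*(-6) + 51*17 = 6 + 867 = 873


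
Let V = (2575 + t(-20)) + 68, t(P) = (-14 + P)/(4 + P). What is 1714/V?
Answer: 13712/21161 ≈ 0.64798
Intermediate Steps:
t(P) = (-14 + P)/(4 + P)
V = 21161/8 (V = (2575 + (-14 - 20)/(4 - 20)) + 68 = (2575 - 34/(-16)) + 68 = (2575 - 1/16*(-34)) + 68 = (2575 + 17/8) + 68 = 20617/8 + 68 = 21161/8 ≈ 2645.1)
1714/V = 1714/(21161/8) = 1714*(8/21161) = 13712/21161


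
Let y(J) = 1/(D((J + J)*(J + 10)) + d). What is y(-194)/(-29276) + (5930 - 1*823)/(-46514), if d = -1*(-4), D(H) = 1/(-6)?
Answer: -33067955/301154893 ≈ -0.10980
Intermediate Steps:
D(H) = -1/6
d = 4
y(J) = 6/23 (y(J) = 1/(-1/6 + 4) = 1/(23/6) = 6/23)
y(-194)/(-29276) + (5930 - 1*823)/(-46514) = (6/23)/(-29276) + (5930 - 1*823)/(-46514) = (6/23)*(-1/29276) + (5930 - 823)*(-1/46514) = -3/336674 + 5107*(-1/46514) = -3/336674 - 5107/46514 = -33067955/301154893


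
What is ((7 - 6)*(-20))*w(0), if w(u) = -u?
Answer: 0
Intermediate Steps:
((7 - 6)*(-20))*w(0) = ((7 - 6)*(-20))*(-1*0) = (1*(-20))*0 = -20*0 = 0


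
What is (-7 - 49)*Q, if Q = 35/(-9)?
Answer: 1960/9 ≈ 217.78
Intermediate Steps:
Q = -35/9 (Q = 35*(-⅑) = -35/9 ≈ -3.8889)
(-7 - 49)*Q = (-7 - 49)*(-35/9) = -56*(-35/9) = 1960/9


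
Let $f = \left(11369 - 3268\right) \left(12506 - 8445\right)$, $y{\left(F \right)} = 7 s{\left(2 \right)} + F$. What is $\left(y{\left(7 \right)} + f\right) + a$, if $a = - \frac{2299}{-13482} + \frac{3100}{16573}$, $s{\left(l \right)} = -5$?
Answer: $\frac{7350666342069265}{223437186} \approx 3.2898 \cdot 10^{7}$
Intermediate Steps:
$y{\left(F \right)} = -35 + F$ ($y{\left(F \right)} = 7 \left(-5\right) + F = -35 + F$)
$a = \frac{79895527}{223437186}$ ($a = \left(-2299\right) \left(- \frac{1}{13482}\right) + 3100 \cdot \frac{1}{16573} = \frac{2299}{13482} + \frac{3100}{16573} = \frac{79895527}{223437186} \approx 0.35757$)
$f = 32898161$ ($f = 8101 \cdot 4061 = 32898161$)
$\left(y{\left(7 \right)} + f\right) + a = \left(\left(-35 + 7\right) + 32898161\right) + \frac{79895527}{223437186} = \left(-28 + 32898161\right) + \frac{79895527}{223437186} = 32898133 + \frac{79895527}{223437186} = \frac{7350666342069265}{223437186}$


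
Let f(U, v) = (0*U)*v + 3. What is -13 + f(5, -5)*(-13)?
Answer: -52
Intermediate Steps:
f(U, v) = 3 (f(U, v) = 0*v + 3 = 0 + 3 = 3)
-13 + f(5, -5)*(-13) = -13 + 3*(-13) = -13 - 39 = -52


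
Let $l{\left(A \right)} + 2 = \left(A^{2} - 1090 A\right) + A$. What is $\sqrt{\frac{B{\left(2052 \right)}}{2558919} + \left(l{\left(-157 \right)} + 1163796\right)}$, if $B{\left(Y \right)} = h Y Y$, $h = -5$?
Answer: $\frac{2 \sqrt{247263678471795986}}{852973} \approx 1165.9$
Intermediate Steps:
$l{\left(A \right)} = -2 + A^{2} - 1089 A$ ($l{\left(A \right)} = -2 + \left(\left(A^{2} - 1090 A\right) + A\right) = -2 + \left(A^{2} - 1089 A\right) = -2 + A^{2} - 1089 A$)
$B{\left(Y \right)} = - 5 Y^{2}$ ($B{\left(Y \right)} = - 5 Y Y = - 5 Y^{2}$)
$\sqrt{\frac{B{\left(2052 \right)}}{2558919} + \left(l{\left(-157 \right)} + 1163796\right)} = \sqrt{\frac{\left(-5\right) 2052^{2}}{2558919} + \left(\left(-2 + \left(-157\right)^{2} - -170973\right) + 1163796\right)} = \sqrt{\left(-5\right) 4210704 \cdot \frac{1}{2558919} + \left(\left(-2 + 24649 + 170973\right) + 1163796\right)} = \sqrt{\left(-21053520\right) \frac{1}{2558919} + \left(195620 + 1163796\right)} = \sqrt{- \frac{7017840}{852973} + 1359416} = \sqrt{\frac{1159538125928}{852973}} = \frac{2 \sqrt{247263678471795986}}{852973}$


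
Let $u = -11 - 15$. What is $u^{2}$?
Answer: $676$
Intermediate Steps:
$u = -26$ ($u = -11 - 15 = -26$)
$u^{2} = \left(-26\right)^{2} = 676$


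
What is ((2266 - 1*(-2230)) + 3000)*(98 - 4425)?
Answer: -32435192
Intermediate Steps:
((2266 - 1*(-2230)) + 3000)*(98 - 4425) = ((2266 + 2230) + 3000)*(-4327) = (4496 + 3000)*(-4327) = 7496*(-4327) = -32435192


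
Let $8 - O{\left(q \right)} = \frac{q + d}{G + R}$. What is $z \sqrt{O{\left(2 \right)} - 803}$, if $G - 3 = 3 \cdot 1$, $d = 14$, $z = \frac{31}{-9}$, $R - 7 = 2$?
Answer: $- \frac{31 i \sqrt{179115}}{135} \approx - 97.184 i$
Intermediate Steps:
$R = 9$ ($R = 7 + 2 = 9$)
$z = - \frac{31}{9}$ ($z = 31 \left(- \frac{1}{9}\right) = - \frac{31}{9} \approx -3.4444$)
$G = 6$ ($G = 3 + 3 \cdot 1 = 3 + 3 = 6$)
$O{\left(q \right)} = \frac{106}{15} - \frac{q}{15}$ ($O{\left(q \right)} = 8 - \frac{q + 14}{6 + 9} = 8 - \frac{14 + q}{15} = 8 - \left(14 + q\right) \frac{1}{15} = 8 - \left(\frac{14}{15} + \frac{q}{15}\right) = \frac{106}{15} - \frac{q}{15}$)
$z \sqrt{O{\left(2 \right)} - 803} = - \frac{31 \sqrt{\left(\frac{106}{15} - \frac{2}{15}\right) - 803}}{9} = - \frac{31 \sqrt{\frac{104}{15} - 803}}{9} = - \frac{31 \sqrt{- \frac{11941}{15}}}{9} = - \frac{31 \frac{i \sqrt{179115}}{15}}{9} = - \frac{31 i \sqrt{179115}}{135}$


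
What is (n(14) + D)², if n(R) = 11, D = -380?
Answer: 136161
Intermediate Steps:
(n(14) + D)² = (11 - 380)² = (-369)² = 136161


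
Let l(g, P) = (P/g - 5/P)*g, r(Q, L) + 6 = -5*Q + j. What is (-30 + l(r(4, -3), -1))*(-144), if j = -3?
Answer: 25344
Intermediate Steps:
r(Q, L) = -9 - 5*Q (r(Q, L) = -6 + (-5*Q - 3) = -6 + (-3 - 5*Q) = -9 - 5*Q)
l(g, P) = g*(-5/P + P/g) (l(g, P) = (-5/P + P/g)*g = g*(-5/P + P/g))
(-30 + l(r(4, -3), -1))*(-144) = (-30 + (-1 - 5*(-9 - 5*4)/(-1)))*(-144) = (-30 + (-1 - 5*(-9 - 20)*(-1)))*(-144) = (-30 + (-1 - 5*(-29)*(-1)))*(-144) = (-30 + (-1 - 145))*(-144) = (-30 - 146)*(-144) = -176*(-144) = 25344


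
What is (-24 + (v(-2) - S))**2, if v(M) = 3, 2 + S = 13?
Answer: 1024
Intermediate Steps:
S = 11 (S = -2 + 13 = 11)
(-24 + (v(-2) - S))**2 = (-24 + (3 - 1*11))**2 = (-24 + (3 - 11))**2 = (-24 - 8)**2 = (-32)**2 = 1024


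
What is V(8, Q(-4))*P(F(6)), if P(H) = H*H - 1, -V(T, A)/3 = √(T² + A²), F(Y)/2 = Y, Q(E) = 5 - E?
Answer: -429*√145 ≈ -5165.8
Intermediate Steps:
F(Y) = 2*Y
V(T, A) = -3*√(A² + T²) (V(T, A) = -3*√(T² + A²) = -3*√(A² + T²))
P(H) = -1 + H² (P(H) = H² - 1 = -1 + H²)
V(8, Q(-4))*P(F(6)) = (-3*√((5 - 1*(-4))² + 8²))*(-1 + (2*6)²) = (-3*√((5 + 4)² + 64))*(-1 + 12²) = (-3*√(9² + 64))*(-1 + 144) = -3*√(81 + 64)*143 = -3*√145*143 = -429*√145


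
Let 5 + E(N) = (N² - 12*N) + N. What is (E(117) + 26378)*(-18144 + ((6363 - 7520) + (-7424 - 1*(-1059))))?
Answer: -995199150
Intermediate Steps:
E(N) = -5 + N² - 11*N (E(N) = -5 + ((N² - 12*N) + N) = -5 + (N² - 11*N) = -5 + N² - 11*N)
(E(117) + 26378)*(-18144 + ((6363 - 7520) + (-7424 - 1*(-1059)))) = ((-5 + 117² - 11*117) + 26378)*(-18144 + ((6363 - 7520) + (-7424 - 1*(-1059)))) = ((-5 + 13689 - 1287) + 26378)*(-18144 + (-1157 + (-7424 + 1059))) = (12397 + 26378)*(-18144 + (-1157 - 6365)) = 38775*(-18144 - 7522) = 38775*(-25666) = -995199150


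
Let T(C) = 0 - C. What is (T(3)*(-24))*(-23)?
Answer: -1656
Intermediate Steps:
T(C) = -C
(T(3)*(-24))*(-23) = (-1*3*(-24))*(-23) = -3*(-24)*(-23) = 72*(-23) = -1656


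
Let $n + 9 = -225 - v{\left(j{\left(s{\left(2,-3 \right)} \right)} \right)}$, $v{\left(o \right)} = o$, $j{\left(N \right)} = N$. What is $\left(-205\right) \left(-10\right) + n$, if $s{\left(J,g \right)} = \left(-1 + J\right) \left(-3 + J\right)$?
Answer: $1817$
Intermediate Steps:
$n = -233$ ($n = -9 - \left(232 - 8\right) = -9 - 224 = -233$)
$\left(-205\right) \left(-10\right) + n = \left(-205\right) \left(-10\right) - 233 = 2050 - 233 = 1817$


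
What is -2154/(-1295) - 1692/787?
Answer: -495942/1019165 ≈ -0.48662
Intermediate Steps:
-2154/(-1295) - 1692/787 = -2154*(-1/1295) - 1692*1/787 = 2154/1295 - 1692/787 = -495942/1019165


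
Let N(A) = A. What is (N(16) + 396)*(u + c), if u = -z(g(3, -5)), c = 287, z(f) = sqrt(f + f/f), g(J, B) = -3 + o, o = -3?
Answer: 118244 - 412*I*sqrt(5) ≈ 1.1824e+5 - 921.26*I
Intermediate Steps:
g(J, B) = -6 (g(J, B) = -3 - 3 = -6)
z(f) = sqrt(1 + f) (z(f) = sqrt(f + 1) = sqrt(1 + f))
u = -I*sqrt(5) (u = -sqrt(1 - 6) = -sqrt(-5) = -I*sqrt(5) ≈ -2.2361*I)
(N(16) + 396)*(u + c) = (16 + 396)*(-I*sqrt(5) + 287) = 412*(287 - I*sqrt(5)) = 118244 - 412*I*sqrt(5)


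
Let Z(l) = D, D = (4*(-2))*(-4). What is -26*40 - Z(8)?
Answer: -1072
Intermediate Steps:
D = 32 (D = -8*(-4) = 32)
Z(l) = 32
-26*40 - Z(8) = -26*40 - 1*32 = -1040 - 32 = -1072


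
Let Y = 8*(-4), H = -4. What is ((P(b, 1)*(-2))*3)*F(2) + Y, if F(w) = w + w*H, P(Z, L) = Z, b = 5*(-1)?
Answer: -212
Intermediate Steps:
b = -5
F(w) = -3*w (F(w) = w + w*(-4) = w - 4*w = -3*w)
Y = -32
((P(b, 1)*(-2))*3)*F(2) + Y = (-5*(-2)*3)*(-3*2) - 32 = (10*3)*(-6) - 32 = 30*(-6) - 32 = -180 - 32 = -212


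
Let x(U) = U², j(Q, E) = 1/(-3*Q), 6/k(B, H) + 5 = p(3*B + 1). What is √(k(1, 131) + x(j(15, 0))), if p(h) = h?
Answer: I*√12149/45 ≈ 2.4494*I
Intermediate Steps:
k(B, H) = 6/(-4 + 3*B) (k(B, H) = 6/(-5 + (3*B + 1)) = 6/(-5 + (1 + 3*B)) = 6/(-4 + 3*B))
j(Q, E) = -1/(3*Q)
√(k(1, 131) + x(j(15, 0))) = √(6/(-4 + 3*1) + (-⅓/15)²) = √(6/(-4 + 3) + (-⅓*1/15)²) = √(6/(-1) + (-1/45)²) = √(6*(-1) + 1/2025) = √(-6 + 1/2025) = √(-12149/2025) = I*√12149/45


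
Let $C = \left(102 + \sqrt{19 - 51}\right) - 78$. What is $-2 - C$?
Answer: $-26 - 4 i \sqrt{2} \approx -26.0 - 5.6569 i$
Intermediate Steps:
$C = 24 + 4 i \sqrt{2}$ ($C = \left(102 + \sqrt{-32}\right) - 78 = \left(102 + 4 i \sqrt{2}\right) - 78 = 24 + 4 i \sqrt{2} \approx 24.0 + 5.6569 i$)
$-2 - C = -2 - \left(24 + 4 i \sqrt{2}\right) = -26 - 4 i \sqrt{2}$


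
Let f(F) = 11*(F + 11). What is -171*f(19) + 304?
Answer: -56126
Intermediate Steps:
f(F) = 121 + 11*F (f(F) = 11*(11 + F) = 121 + 11*F)
-171*f(19) + 304 = -171*(121 + 11*19) + 304 = -171*(121 + 209) + 304 = -171*330 + 304 = -56430 + 304 = -56126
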